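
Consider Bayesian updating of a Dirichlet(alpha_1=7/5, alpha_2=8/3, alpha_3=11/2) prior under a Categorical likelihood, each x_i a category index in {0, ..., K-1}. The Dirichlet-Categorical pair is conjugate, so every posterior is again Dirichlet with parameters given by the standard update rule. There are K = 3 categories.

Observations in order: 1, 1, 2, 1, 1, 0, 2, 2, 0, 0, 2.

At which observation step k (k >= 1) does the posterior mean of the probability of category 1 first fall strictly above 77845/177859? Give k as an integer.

k = 5

obs 1: x=1 → posterior Dirichlet(7/5, 11/3, 11/2)
obs 2: x=1 → posterior Dirichlet(7/5, 14/3, 11/2)
obs 3: x=2 → posterior Dirichlet(7/5, 14/3, 13/2)
obs 4: x=1 → posterior Dirichlet(7/5, 17/3, 13/2)
obs 5: x=1 → posterior Dirichlet(7/5, 20/3, 13/2)
obs 6: x=0 → posterior Dirichlet(12/5, 20/3, 13/2)
obs 7: x=2 → posterior Dirichlet(12/5, 20/3, 15/2)
obs 8: x=2 → posterior Dirichlet(12/5, 20/3, 17/2)
obs 9: x=0 → posterior Dirichlet(17/5, 20/3, 17/2)
obs 10: x=0 → posterior Dirichlet(22/5, 20/3, 17/2)
obs 11: x=2 → posterior Dirichlet(22/5, 20/3, 19/2)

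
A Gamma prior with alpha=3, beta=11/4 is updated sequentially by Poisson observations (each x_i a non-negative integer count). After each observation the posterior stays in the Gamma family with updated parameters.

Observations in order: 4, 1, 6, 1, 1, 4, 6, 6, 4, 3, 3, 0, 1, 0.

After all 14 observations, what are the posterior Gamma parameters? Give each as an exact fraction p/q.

obs 1: x=4 → posterior Gamma(7, 15/4)
obs 2: x=1 → posterior Gamma(8, 19/4)
obs 3: x=6 → posterior Gamma(14, 23/4)
obs 4: x=1 → posterior Gamma(15, 27/4)
obs 5: x=1 → posterior Gamma(16, 31/4)
obs 6: x=4 → posterior Gamma(20, 35/4)
obs 7: x=6 → posterior Gamma(26, 39/4)
obs 8: x=6 → posterior Gamma(32, 43/4)
obs 9: x=4 → posterior Gamma(36, 47/4)
obs 10: x=3 → posterior Gamma(39, 51/4)
obs 11: x=3 → posterior Gamma(42, 55/4)
obs 12: x=0 → posterior Gamma(42, 59/4)
obs 13: x=1 → posterior Gamma(43, 63/4)
obs 14: x=0 → posterior Gamma(43, 67/4)

alpha=43, beta=67/4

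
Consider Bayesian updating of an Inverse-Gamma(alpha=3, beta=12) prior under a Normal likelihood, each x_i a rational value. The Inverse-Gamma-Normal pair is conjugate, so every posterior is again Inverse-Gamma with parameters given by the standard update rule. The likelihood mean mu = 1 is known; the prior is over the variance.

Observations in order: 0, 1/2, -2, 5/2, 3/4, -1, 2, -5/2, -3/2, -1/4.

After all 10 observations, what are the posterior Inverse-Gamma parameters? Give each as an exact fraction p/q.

alpha=8, beta=493/16

obs 1: x=0 → posterior Inverse-Gamma(7/2, 25/2)
obs 2: x=1/2 → posterior Inverse-Gamma(4, 101/8)
obs 3: x=-2 → posterior Inverse-Gamma(9/2, 137/8)
obs 4: x=5/2 → posterior Inverse-Gamma(5, 73/4)
obs 5: x=3/4 → posterior Inverse-Gamma(11/2, 585/32)
obs 6: x=-1 → posterior Inverse-Gamma(6, 649/32)
obs 7: x=2 → posterior Inverse-Gamma(13/2, 665/32)
obs 8: x=-5/2 → posterior Inverse-Gamma(7, 861/32)
obs 9: x=-3/2 → posterior Inverse-Gamma(15/2, 961/32)
obs 10: x=-1/4 → posterior Inverse-Gamma(8, 493/16)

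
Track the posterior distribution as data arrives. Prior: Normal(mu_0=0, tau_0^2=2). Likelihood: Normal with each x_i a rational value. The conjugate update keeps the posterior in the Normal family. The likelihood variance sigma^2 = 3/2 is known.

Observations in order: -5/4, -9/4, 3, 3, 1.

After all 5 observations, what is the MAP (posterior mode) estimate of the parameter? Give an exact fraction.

14/23

obs 1: x=-5/4 → posterior Normal(-5/7, 6/7)
obs 2: x=-9/4 → posterior Normal(-14/11, 6/11)
obs 3: x=3 → posterior Normal(-2/15, 2/5)
obs 4: x=3 → posterior Normal(10/19, 6/19)
obs 5: x=1 → posterior Normal(14/23, 6/23)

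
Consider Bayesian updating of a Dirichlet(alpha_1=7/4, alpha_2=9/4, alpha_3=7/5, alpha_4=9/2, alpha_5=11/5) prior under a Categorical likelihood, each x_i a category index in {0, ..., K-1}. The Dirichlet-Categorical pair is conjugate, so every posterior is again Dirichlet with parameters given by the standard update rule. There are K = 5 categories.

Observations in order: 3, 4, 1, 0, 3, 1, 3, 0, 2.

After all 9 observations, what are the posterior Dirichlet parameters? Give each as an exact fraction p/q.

obs 1: x=3 → posterior Dirichlet(7/4, 9/4, 7/5, 11/2, 11/5)
obs 2: x=4 → posterior Dirichlet(7/4, 9/4, 7/5, 11/2, 16/5)
obs 3: x=1 → posterior Dirichlet(7/4, 13/4, 7/5, 11/2, 16/5)
obs 4: x=0 → posterior Dirichlet(11/4, 13/4, 7/5, 11/2, 16/5)
obs 5: x=3 → posterior Dirichlet(11/4, 13/4, 7/5, 13/2, 16/5)
obs 6: x=1 → posterior Dirichlet(11/4, 17/4, 7/5, 13/2, 16/5)
obs 7: x=3 → posterior Dirichlet(11/4, 17/4, 7/5, 15/2, 16/5)
obs 8: x=0 → posterior Dirichlet(15/4, 17/4, 7/5, 15/2, 16/5)
obs 9: x=2 → posterior Dirichlet(15/4, 17/4, 12/5, 15/2, 16/5)

alpha_1=15/4, alpha_2=17/4, alpha_3=12/5, alpha_4=15/2, alpha_5=16/5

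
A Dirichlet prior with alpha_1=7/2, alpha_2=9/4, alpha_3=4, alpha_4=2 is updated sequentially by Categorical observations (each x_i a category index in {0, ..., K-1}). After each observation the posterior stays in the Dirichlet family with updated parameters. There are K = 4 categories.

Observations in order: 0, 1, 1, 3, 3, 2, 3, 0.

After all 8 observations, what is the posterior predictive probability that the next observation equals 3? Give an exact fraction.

20/79

obs 1: x=0 → posterior Dirichlet(9/2, 9/4, 4, 2)
obs 2: x=1 → posterior Dirichlet(9/2, 13/4, 4, 2)
obs 3: x=1 → posterior Dirichlet(9/2, 17/4, 4, 2)
obs 4: x=3 → posterior Dirichlet(9/2, 17/4, 4, 3)
obs 5: x=3 → posterior Dirichlet(9/2, 17/4, 4, 4)
obs 6: x=2 → posterior Dirichlet(9/2, 17/4, 5, 4)
obs 7: x=3 → posterior Dirichlet(9/2, 17/4, 5, 5)
obs 8: x=0 → posterior Dirichlet(11/2, 17/4, 5, 5)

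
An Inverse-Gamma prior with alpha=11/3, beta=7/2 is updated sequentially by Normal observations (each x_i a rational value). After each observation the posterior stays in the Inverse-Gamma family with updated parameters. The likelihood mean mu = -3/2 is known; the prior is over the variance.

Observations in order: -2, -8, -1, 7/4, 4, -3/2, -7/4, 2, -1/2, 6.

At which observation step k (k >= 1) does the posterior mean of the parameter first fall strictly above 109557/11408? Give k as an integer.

obs 1: x=-2 → posterior Inverse-Gamma(25/6, 29/8)
obs 2: x=-8 → posterior Inverse-Gamma(14/3, 99/4)
obs 3: x=-1 → posterior Inverse-Gamma(31/6, 199/8)
obs 4: x=7/4 → posterior Inverse-Gamma(17/3, 965/32)
obs 5: x=4 → posterior Inverse-Gamma(37/6, 1449/32)
obs 6: x=-3/2 → posterior Inverse-Gamma(20/3, 1449/32)
obs 7: x=-7/4 → posterior Inverse-Gamma(43/6, 725/16)
obs 8: x=2 → posterior Inverse-Gamma(23/3, 823/16)
obs 9: x=-1/2 → posterior Inverse-Gamma(49/6, 831/16)
obs 10: x=6 → posterior Inverse-Gamma(26/3, 1281/16)

k = 10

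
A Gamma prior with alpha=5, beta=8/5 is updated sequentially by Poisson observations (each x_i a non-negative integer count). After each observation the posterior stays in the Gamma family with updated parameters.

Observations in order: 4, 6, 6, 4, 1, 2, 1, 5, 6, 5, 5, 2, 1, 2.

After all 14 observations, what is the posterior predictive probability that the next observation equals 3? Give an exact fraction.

obs 1: x=4 → posterior Gamma(9, 13/5)
obs 2: x=6 → posterior Gamma(15, 18/5)
obs 3: x=6 → posterior Gamma(21, 23/5)
obs 4: x=4 → posterior Gamma(25, 28/5)
obs 5: x=1 → posterior Gamma(26, 33/5)
obs 6: x=2 → posterior Gamma(28, 38/5)
obs 7: x=1 → posterior Gamma(29, 43/5)
obs 8: x=5 → posterior Gamma(34, 48/5)
obs 9: x=6 → posterior Gamma(40, 53/5)
obs 10: x=5 → posterior Gamma(45, 58/5)
obs 11: x=5 → posterior Gamma(50, 63/5)
obs 12: x=2 → posterior Gamma(52, 68/5)
obs 13: x=1 → posterior Gamma(53, 73/5)
obs 14: x=2 → posterior Gamma(55, 78/5)

424998583699469677582500114500141109942420303635574519145857249293578745247651381846128205227180394849239040000/2025486522779014786592924435607846715523331606612362931005887959939651507536115130575022161544347317536228043209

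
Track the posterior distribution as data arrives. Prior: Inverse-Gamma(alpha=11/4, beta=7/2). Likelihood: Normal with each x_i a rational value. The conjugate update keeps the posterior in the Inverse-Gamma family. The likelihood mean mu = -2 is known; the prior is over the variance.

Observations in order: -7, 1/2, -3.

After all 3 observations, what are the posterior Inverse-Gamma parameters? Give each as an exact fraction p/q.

obs 1: x=-7 → posterior Inverse-Gamma(13/4, 16)
obs 2: x=1/2 → posterior Inverse-Gamma(15/4, 153/8)
obs 3: x=-3 → posterior Inverse-Gamma(17/4, 157/8)

alpha=17/4, beta=157/8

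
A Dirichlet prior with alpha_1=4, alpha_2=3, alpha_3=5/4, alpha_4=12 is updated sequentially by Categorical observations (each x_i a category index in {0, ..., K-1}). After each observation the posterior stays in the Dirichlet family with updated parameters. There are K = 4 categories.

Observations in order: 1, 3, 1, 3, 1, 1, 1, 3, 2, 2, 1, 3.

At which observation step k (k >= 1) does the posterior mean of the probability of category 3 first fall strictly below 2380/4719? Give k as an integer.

k = 10

obs 1: x=1 → posterior Dirichlet(4, 4, 5/4, 12)
obs 2: x=3 → posterior Dirichlet(4, 4, 5/4, 13)
obs 3: x=1 → posterior Dirichlet(4, 5, 5/4, 13)
obs 4: x=3 → posterior Dirichlet(4, 5, 5/4, 14)
obs 5: x=1 → posterior Dirichlet(4, 6, 5/4, 14)
obs 6: x=1 → posterior Dirichlet(4, 7, 5/4, 14)
obs 7: x=1 → posterior Dirichlet(4, 8, 5/4, 14)
obs 8: x=3 → posterior Dirichlet(4, 8, 5/4, 15)
obs 9: x=2 → posterior Dirichlet(4, 8, 9/4, 15)
obs 10: x=2 → posterior Dirichlet(4, 8, 13/4, 15)
obs 11: x=1 → posterior Dirichlet(4, 9, 13/4, 15)
obs 12: x=3 → posterior Dirichlet(4, 9, 13/4, 16)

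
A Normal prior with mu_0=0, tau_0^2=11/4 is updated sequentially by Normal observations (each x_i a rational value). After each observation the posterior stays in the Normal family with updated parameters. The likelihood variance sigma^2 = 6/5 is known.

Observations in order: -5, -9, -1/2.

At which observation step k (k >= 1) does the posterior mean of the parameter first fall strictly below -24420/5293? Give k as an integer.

obs 1: x=-5 → posterior Normal(-275/79, 66/79)
obs 2: x=-9 → posterior Normal(-385/67, 33/67)
obs 3: x=-1/2 → posterior Normal(-1595/378, 22/63)

k = 2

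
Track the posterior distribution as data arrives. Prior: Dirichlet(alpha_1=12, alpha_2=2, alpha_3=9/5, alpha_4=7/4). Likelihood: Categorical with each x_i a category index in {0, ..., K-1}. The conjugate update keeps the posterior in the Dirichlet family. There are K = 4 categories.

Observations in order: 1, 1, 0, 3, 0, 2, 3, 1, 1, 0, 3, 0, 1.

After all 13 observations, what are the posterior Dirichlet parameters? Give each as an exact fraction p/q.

obs 1: x=1 → posterior Dirichlet(12, 3, 9/5, 7/4)
obs 2: x=1 → posterior Dirichlet(12, 4, 9/5, 7/4)
obs 3: x=0 → posterior Dirichlet(13, 4, 9/5, 7/4)
obs 4: x=3 → posterior Dirichlet(13, 4, 9/5, 11/4)
obs 5: x=0 → posterior Dirichlet(14, 4, 9/5, 11/4)
obs 6: x=2 → posterior Dirichlet(14, 4, 14/5, 11/4)
obs 7: x=3 → posterior Dirichlet(14, 4, 14/5, 15/4)
obs 8: x=1 → posterior Dirichlet(14, 5, 14/5, 15/4)
obs 9: x=1 → posterior Dirichlet(14, 6, 14/5, 15/4)
obs 10: x=0 → posterior Dirichlet(15, 6, 14/5, 15/4)
obs 11: x=3 → posterior Dirichlet(15, 6, 14/5, 19/4)
obs 12: x=0 → posterior Dirichlet(16, 6, 14/5, 19/4)
obs 13: x=1 → posterior Dirichlet(16, 7, 14/5, 19/4)

alpha_1=16, alpha_2=7, alpha_3=14/5, alpha_4=19/4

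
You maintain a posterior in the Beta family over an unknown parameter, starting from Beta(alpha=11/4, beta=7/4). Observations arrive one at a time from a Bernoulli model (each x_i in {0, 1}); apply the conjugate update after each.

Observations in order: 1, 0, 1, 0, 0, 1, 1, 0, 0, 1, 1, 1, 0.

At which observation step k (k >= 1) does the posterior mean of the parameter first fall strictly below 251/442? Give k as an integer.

k = 4

obs 1: x=1 → posterior Beta(15/4, 7/4)
obs 2: x=0 → posterior Beta(15/4, 11/4)
obs 3: x=1 → posterior Beta(19/4, 11/4)
obs 4: x=0 → posterior Beta(19/4, 15/4)
obs 5: x=0 → posterior Beta(19/4, 19/4)
obs 6: x=1 → posterior Beta(23/4, 19/4)
obs 7: x=1 → posterior Beta(27/4, 19/4)
obs 8: x=0 → posterior Beta(27/4, 23/4)
obs 9: x=0 → posterior Beta(27/4, 27/4)
obs 10: x=1 → posterior Beta(31/4, 27/4)
obs 11: x=1 → posterior Beta(35/4, 27/4)
obs 12: x=1 → posterior Beta(39/4, 27/4)
obs 13: x=0 → posterior Beta(39/4, 31/4)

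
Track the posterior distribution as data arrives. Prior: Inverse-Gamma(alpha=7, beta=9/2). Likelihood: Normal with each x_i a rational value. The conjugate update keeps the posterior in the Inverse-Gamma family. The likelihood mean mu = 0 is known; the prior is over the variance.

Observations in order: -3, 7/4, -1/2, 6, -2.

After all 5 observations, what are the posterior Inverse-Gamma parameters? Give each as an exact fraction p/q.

alpha=19/2, beta=981/32

obs 1: x=-3 → posterior Inverse-Gamma(15/2, 9)
obs 2: x=7/4 → posterior Inverse-Gamma(8, 337/32)
obs 3: x=-1/2 → posterior Inverse-Gamma(17/2, 341/32)
obs 4: x=6 → posterior Inverse-Gamma(9, 917/32)
obs 5: x=-2 → posterior Inverse-Gamma(19/2, 981/32)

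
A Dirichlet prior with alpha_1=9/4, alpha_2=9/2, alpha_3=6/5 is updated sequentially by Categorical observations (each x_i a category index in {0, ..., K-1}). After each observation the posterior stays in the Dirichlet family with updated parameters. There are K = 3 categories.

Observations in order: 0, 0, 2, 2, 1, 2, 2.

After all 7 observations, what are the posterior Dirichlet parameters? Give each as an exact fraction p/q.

obs 1: x=0 → posterior Dirichlet(13/4, 9/2, 6/5)
obs 2: x=0 → posterior Dirichlet(17/4, 9/2, 6/5)
obs 3: x=2 → posterior Dirichlet(17/4, 9/2, 11/5)
obs 4: x=2 → posterior Dirichlet(17/4, 9/2, 16/5)
obs 5: x=1 → posterior Dirichlet(17/4, 11/2, 16/5)
obs 6: x=2 → posterior Dirichlet(17/4, 11/2, 21/5)
obs 7: x=2 → posterior Dirichlet(17/4, 11/2, 26/5)

alpha_1=17/4, alpha_2=11/2, alpha_3=26/5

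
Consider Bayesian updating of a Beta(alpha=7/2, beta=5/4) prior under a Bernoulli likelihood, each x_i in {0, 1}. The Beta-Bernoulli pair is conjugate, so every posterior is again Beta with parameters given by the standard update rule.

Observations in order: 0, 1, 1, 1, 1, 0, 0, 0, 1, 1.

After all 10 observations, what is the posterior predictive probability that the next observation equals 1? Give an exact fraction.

obs 1: x=0 → posterior Beta(7/2, 9/4)
obs 2: x=1 → posterior Beta(9/2, 9/4)
obs 3: x=1 → posterior Beta(11/2, 9/4)
obs 4: x=1 → posterior Beta(13/2, 9/4)
obs 5: x=1 → posterior Beta(15/2, 9/4)
obs 6: x=0 → posterior Beta(15/2, 13/4)
obs 7: x=0 → posterior Beta(15/2, 17/4)
obs 8: x=0 → posterior Beta(15/2, 21/4)
obs 9: x=1 → posterior Beta(17/2, 21/4)
obs 10: x=1 → posterior Beta(19/2, 21/4)

38/59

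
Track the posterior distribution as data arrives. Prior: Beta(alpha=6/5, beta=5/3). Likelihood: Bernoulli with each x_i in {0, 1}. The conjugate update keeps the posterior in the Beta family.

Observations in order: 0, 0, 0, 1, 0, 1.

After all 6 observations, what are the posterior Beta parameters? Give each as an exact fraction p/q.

obs 1: x=0 → posterior Beta(6/5, 8/3)
obs 2: x=0 → posterior Beta(6/5, 11/3)
obs 3: x=0 → posterior Beta(6/5, 14/3)
obs 4: x=1 → posterior Beta(11/5, 14/3)
obs 5: x=0 → posterior Beta(11/5, 17/3)
obs 6: x=1 → posterior Beta(16/5, 17/3)

alpha=16/5, beta=17/3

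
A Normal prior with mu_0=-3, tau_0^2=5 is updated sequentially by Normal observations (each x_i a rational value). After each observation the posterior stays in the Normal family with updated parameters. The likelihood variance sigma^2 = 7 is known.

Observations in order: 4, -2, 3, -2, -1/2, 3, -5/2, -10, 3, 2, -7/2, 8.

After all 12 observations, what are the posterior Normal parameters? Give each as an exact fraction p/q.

mu_0=-17/134, tau_0^2=35/67

obs 1: x=4 → posterior Normal(-1/12, 35/12)
obs 2: x=-2 → posterior Normal(-11/17, 35/17)
obs 3: x=3 → posterior Normal(2/11, 35/22)
obs 4: x=-2 → posterior Normal(-2/9, 35/27)
obs 5: x=-1/2 → posterior Normal(-17/64, 35/32)
obs 6: x=3 → posterior Normal(13/74, 35/37)
obs 7: x=-5/2 → posterior Normal(-1/7, 5/6)
obs 8: x=-10 → posterior Normal(-56/47, 35/47)
obs 9: x=3 → posterior Normal(-41/52, 35/52)
obs 10: x=2 → posterior Normal(-31/57, 35/57)
obs 11: x=-7/2 → posterior Normal(-97/124, 35/62)
obs 12: x=8 → posterior Normal(-17/134, 35/67)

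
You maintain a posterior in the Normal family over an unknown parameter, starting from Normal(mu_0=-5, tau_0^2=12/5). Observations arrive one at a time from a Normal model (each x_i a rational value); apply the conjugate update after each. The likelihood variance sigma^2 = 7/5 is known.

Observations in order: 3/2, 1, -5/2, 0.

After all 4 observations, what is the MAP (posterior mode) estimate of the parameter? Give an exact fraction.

obs 1: x=3/2 → posterior Normal(-17/19, 84/95)
obs 2: x=1 → posterior Normal(-5/31, 84/155)
obs 3: x=-5/2 → posterior Normal(-35/43, 84/215)
obs 4: x=0 → posterior Normal(-7/11, 84/275)

-7/11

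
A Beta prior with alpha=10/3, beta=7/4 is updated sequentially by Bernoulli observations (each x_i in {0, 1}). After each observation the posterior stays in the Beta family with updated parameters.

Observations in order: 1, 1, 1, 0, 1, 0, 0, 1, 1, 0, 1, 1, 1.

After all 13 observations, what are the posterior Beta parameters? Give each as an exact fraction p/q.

alpha=37/3, beta=23/4

obs 1: x=1 → posterior Beta(13/3, 7/4)
obs 2: x=1 → posterior Beta(16/3, 7/4)
obs 3: x=1 → posterior Beta(19/3, 7/4)
obs 4: x=0 → posterior Beta(19/3, 11/4)
obs 5: x=1 → posterior Beta(22/3, 11/4)
obs 6: x=0 → posterior Beta(22/3, 15/4)
obs 7: x=0 → posterior Beta(22/3, 19/4)
obs 8: x=1 → posterior Beta(25/3, 19/4)
obs 9: x=1 → posterior Beta(28/3, 19/4)
obs 10: x=0 → posterior Beta(28/3, 23/4)
obs 11: x=1 → posterior Beta(31/3, 23/4)
obs 12: x=1 → posterior Beta(34/3, 23/4)
obs 13: x=1 → posterior Beta(37/3, 23/4)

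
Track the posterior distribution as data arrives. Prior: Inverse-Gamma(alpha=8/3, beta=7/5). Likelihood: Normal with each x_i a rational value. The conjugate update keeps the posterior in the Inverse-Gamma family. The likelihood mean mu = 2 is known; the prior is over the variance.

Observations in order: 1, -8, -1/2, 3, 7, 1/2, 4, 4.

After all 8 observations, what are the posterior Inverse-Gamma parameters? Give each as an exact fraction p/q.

obs 1: x=1 → posterior Inverse-Gamma(19/6, 19/10)
obs 2: x=-8 → posterior Inverse-Gamma(11/3, 519/10)
obs 3: x=-1/2 → posterior Inverse-Gamma(25/6, 2201/40)
obs 4: x=3 → posterior Inverse-Gamma(14/3, 2221/40)
obs 5: x=7 → posterior Inverse-Gamma(31/6, 2721/40)
obs 6: x=1/2 → posterior Inverse-Gamma(17/3, 1383/20)
obs 7: x=4 → posterior Inverse-Gamma(37/6, 1423/20)
obs 8: x=4 → posterior Inverse-Gamma(20/3, 1463/20)

alpha=20/3, beta=1463/20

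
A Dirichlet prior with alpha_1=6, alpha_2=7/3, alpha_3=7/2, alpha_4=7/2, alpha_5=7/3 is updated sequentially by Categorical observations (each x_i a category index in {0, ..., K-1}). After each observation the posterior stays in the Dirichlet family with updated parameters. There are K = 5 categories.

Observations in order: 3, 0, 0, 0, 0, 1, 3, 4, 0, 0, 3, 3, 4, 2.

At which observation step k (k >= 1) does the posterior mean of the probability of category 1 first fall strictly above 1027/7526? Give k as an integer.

k = 6

obs 1: x=3 → posterior Dirichlet(6, 7/3, 7/2, 9/2, 7/3)
obs 2: x=0 → posterior Dirichlet(7, 7/3, 7/2, 9/2, 7/3)
obs 3: x=0 → posterior Dirichlet(8, 7/3, 7/2, 9/2, 7/3)
obs 4: x=0 → posterior Dirichlet(9, 7/3, 7/2, 9/2, 7/3)
obs 5: x=0 → posterior Dirichlet(10, 7/3, 7/2, 9/2, 7/3)
obs 6: x=1 → posterior Dirichlet(10, 10/3, 7/2, 9/2, 7/3)
obs 7: x=3 → posterior Dirichlet(10, 10/3, 7/2, 11/2, 7/3)
obs 8: x=4 → posterior Dirichlet(10, 10/3, 7/2, 11/2, 10/3)
obs 9: x=0 → posterior Dirichlet(11, 10/3, 7/2, 11/2, 10/3)
obs 10: x=0 → posterior Dirichlet(12, 10/3, 7/2, 11/2, 10/3)
obs 11: x=3 → posterior Dirichlet(12, 10/3, 7/2, 13/2, 10/3)
obs 12: x=3 → posterior Dirichlet(12, 10/3, 7/2, 15/2, 10/3)
obs 13: x=4 → posterior Dirichlet(12, 10/3, 7/2, 15/2, 13/3)
obs 14: x=2 → posterior Dirichlet(12, 10/3, 9/2, 15/2, 13/3)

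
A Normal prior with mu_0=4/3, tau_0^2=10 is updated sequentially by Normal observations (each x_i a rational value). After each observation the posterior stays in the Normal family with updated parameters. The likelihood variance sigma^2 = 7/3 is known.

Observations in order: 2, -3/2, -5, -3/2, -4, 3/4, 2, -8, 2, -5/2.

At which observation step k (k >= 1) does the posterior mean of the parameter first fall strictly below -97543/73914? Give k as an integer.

obs 1: x=2 → posterior Normal(208/111, 70/37)
obs 2: x=-3/2 → posterior Normal(73/201, 70/67)
obs 3: x=-5 → posterior Normal(-377/291, 70/97)
obs 4: x=-3/2 → posterior Normal(-512/381, 70/127)
obs 5: x=-4 → posterior Normal(-872/471, 70/157)
obs 6: x=3/4 → posterior Normal(-1609/1122, 70/187)
obs 7: x=2 → posterior Normal(-1249/1302, 10/31)
obs 8: x=-8 → posterior Normal(-2689/1482, 70/247)
obs 9: x=2 → posterior Normal(-2329/1662, 70/277)
obs 10: x=-5/2 → posterior Normal(-2779/1842, 70/307)

k = 4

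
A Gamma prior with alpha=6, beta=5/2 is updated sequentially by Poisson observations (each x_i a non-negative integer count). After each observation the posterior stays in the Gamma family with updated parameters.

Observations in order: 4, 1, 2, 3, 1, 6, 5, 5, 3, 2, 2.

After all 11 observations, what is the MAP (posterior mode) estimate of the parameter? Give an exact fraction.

26/9

obs 1: x=4 → posterior Gamma(10, 7/2)
obs 2: x=1 → posterior Gamma(11, 9/2)
obs 3: x=2 → posterior Gamma(13, 11/2)
obs 4: x=3 → posterior Gamma(16, 13/2)
obs 5: x=1 → posterior Gamma(17, 15/2)
obs 6: x=6 → posterior Gamma(23, 17/2)
obs 7: x=5 → posterior Gamma(28, 19/2)
obs 8: x=5 → posterior Gamma(33, 21/2)
obs 9: x=3 → posterior Gamma(36, 23/2)
obs 10: x=2 → posterior Gamma(38, 25/2)
obs 11: x=2 → posterior Gamma(40, 27/2)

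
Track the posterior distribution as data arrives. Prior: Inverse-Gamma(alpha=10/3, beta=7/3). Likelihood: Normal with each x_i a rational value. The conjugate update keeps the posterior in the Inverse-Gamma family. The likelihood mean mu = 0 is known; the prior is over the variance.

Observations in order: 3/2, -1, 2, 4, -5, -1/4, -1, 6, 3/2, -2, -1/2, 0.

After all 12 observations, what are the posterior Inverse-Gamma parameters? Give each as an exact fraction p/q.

obs 1: x=3/2 → posterior Inverse-Gamma(23/6, 83/24)
obs 2: x=-1 → posterior Inverse-Gamma(13/3, 95/24)
obs 3: x=2 → posterior Inverse-Gamma(29/6, 143/24)
obs 4: x=4 → posterior Inverse-Gamma(16/3, 335/24)
obs 5: x=-5 → posterior Inverse-Gamma(35/6, 635/24)
obs 6: x=-1/4 → posterior Inverse-Gamma(19/3, 2543/96)
obs 7: x=-1 → posterior Inverse-Gamma(41/6, 2591/96)
obs 8: x=6 → posterior Inverse-Gamma(22/3, 4319/96)
obs 9: x=3/2 → posterior Inverse-Gamma(47/6, 4427/96)
obs 10: x=-2 → posterior Inverse-Gamma(25/3, 4619/96)
obs 11: x=-1/2 → posterior Inverse-Gamma(53/6, 4631/96)
obs 12: x=0 → posterior Inverse-Gamma(28/3, 4631/96)

alpha=28/3, beta=4631/96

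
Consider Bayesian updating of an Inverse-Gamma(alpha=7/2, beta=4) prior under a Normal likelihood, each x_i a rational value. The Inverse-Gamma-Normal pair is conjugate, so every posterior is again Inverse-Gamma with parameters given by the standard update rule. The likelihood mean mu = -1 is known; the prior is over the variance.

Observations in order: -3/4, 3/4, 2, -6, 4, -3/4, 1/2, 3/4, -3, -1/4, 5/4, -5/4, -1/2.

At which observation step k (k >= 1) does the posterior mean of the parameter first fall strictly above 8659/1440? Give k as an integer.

obs 1: x=-3/4 → posterior Inverse-Gamma(4, 129/32)
obs 2: x=3/4 → posterior Inverse-Gamma(9/2, 89/16)
obs 3: x=2 → posterior Inverse-Gamma(5, 161/16)
obs 4: x=-6 → posterior Inverse-Gamma(11/2, 361/16)
obs 5: x=4 → posterior Inverse-Gamma(6, 561/16)
obs 6: x=-3/4 → posterior Inverse-Gamma(13/2, 1123/32)
obs 7: x=1/2 → posterior Inverse-Gamma(7, 1159/32)
obs 8: x=3/4 → posterior Inverse-Gamma(15/2, 151/4)
obs 9: x=-3 → posterior Inverse-Gamma(8, 159/4)
obs 10: x=-1/4 → posterior Inverse-Gamma(17/2, 1281/32)
obs 11: x=5/4 → posterior Inverse-Gamma(9, 681/16)
obs 12: x=-5/4 → posterior Inverse-Gamma(19/2, 1363/32)
obs 13: x=-1/2 → posterior Inverse-Gamma(10, 1367/32)

k = 5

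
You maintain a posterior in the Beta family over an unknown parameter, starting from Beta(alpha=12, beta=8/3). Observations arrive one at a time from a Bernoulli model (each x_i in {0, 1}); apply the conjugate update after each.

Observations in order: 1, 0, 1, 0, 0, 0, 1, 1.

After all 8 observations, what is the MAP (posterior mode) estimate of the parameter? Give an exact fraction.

45/62

obs 1: x=1 → posterior Beta(13, 8/3)
obs 2: x=0 → posterior Beta(13, 11/3)
obs 3: x=1 → posterior Beta(14, 11/3)
obs 4: x=0 → posterior Beta(14, 14/3)
obs 5: x=0 → posterior Beta(14, 17/3)
obs 6: x=0 → posterior Beta(14, 20/3)
obs 7: x=1 → posterior Beta(15, 20/3)
obs 8: x=1 → posterior Beta(16, 20/3)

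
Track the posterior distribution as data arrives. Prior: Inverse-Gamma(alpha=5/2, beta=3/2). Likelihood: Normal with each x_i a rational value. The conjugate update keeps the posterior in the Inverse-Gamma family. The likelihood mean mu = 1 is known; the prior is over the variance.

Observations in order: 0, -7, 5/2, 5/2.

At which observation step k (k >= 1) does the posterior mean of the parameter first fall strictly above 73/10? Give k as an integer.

obs 1: x=0 → posterior Inverse-Gamma(3, 2)
obs 2: x=-7 → posterior Inverse-Gamma(7/2, 34)
obs 3: x=5/2 → posterior Inverse-Gamma(4, 281/8)
obs 4: x=5/2 → posterior Inverse-Gamma(9/2, 145/4)

k = 2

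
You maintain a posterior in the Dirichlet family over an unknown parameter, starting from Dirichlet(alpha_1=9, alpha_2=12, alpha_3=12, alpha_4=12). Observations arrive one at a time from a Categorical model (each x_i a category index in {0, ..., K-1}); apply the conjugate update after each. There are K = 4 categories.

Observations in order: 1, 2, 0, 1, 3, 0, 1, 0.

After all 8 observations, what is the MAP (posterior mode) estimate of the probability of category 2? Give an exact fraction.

12/49

obs 1: x=1 → posterior Dirichlet(9, 13, 12, 12)
obs 2: x=2 → posterior Dirichlet(9, 13, 13, 12)
obs 3: x=0 → posterior Dirichlet(10, 13, 13, 12)
obs 4: x=1 → posterior Dirichlet(10, 14, 13, 12)
obs 5: x=3 → posterior Dirichlet(10, 14, 13, 13)
obs 6: x=0 → posterior Dirichlet(11, 14, 13, 13)
obs 7: x=1 → posterior Dirichlet(11, 15, 13, 13)
obs 8: x=0 → posterior Dirichlet(12, 15, 13, 13)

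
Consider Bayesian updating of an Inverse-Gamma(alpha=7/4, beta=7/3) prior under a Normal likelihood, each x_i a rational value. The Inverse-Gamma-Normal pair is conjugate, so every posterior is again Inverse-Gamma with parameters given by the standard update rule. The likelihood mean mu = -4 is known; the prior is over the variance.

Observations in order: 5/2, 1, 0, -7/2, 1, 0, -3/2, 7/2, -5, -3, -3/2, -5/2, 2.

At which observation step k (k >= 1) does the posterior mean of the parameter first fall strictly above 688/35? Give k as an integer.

obs 1: x=5/2 → posterior Inverse-Gamma(9/4, 563/24)
obs 2: x=1 → posterior Inverse-Gamma(11/4, 863/24)
obs 3: x=0 → posterior Inverse-Gamma(13/4, 1055/24)
obs 4: x=-7/2 → posterior Inverse-Gamma(15/4, 529/12)
obs 5: x=1 → posterior Inverse-Gamma(17/4, 679/12)
obs 6: x=0 → posterior Inverse-Gamma(19/4, 775/12)
obs 7: x=-3/2 → posterior Inverse-Gamma(21/4, 1625/24)
obs 8: x=7/2 → posterior Inverse-Gamma(23/4, 575/6)
obs 9: x=-5 → posterior Inverse-Gamma(25/4, 289/3)
obs 10: x=-3 → posterior Inverse-Gamma(27/4, 581/6)
obs 11: x=-3/2 → posterior Inverse-Gamma(29/4, 2399/24)
obs 12: x=-5/2 → posterior Inverse-Gamma(31/4, 1213/12)
obs 13: x=2 → posterior Inverse-Gamma(33/4, 1429/12)

k = 2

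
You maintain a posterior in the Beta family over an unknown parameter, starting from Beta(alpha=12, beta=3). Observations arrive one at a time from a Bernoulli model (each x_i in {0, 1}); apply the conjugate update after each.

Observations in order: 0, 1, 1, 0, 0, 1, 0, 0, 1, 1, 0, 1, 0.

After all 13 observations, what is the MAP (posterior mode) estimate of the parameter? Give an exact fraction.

obs 1: x=0 → posterior Beta(12, 4)
obs 2: x=1 → posterior Beta(13, 4)
obs 3: x=1 → posterior Beta(14, 4)
obs 4: x=0 → posterior Beta(14, 5)
obs 5: x=0 → posterior Beta(14, 6)
obs 6: x=1 → posterior Beta(15, 6)
obs 7: x=0 → posterior Beta(15, 7)
obs 8: x=0 → posterior Beta(15, 8)
obs 9: x=1 → posterior Beta(16, 8)
obs 10: x=1 → posterior Beta(17, 8)
obs 11: x=0 → posterior Beta(17, 9)
obs 12: x=1 → posterior Beta(18, 9)
obs 13: x=0 → posterior Beta(18, 10)

17/26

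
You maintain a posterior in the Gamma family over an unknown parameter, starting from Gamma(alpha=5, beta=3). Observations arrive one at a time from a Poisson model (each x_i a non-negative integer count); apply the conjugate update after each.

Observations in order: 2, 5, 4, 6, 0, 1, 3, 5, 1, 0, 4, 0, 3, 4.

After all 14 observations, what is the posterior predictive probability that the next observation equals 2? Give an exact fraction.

obs 1: x=2 → posterior Gamma(7, 4)
obs 2: x=5 → posterior Gamma(12, 5)
obs 3: x=4 → posterior Gamma(16, 6)
obs 4: x=6 → posterior Gamma(22, 7)
obs 5: x=0 → posterior Gamma(22, 8)
obs 6: x=1 → posterior Gamma(23, 9)
obs 7: x=3 → posterior Gamma(26, 10)
obs 8: x=5 → posterior Gamma(31, 11)
obs 9: x=1 → posterior Gamma(32, 12)
obs 10: x=0 → posterior Gamma(32, 13)
obs 11: x=4 → posterior Gamma(36, 14)
obs 12: x=0 → posterior Gamma(36, 15)
obs 13: x=3 → posterior Gamma(39, 16)
obs 14: x=4 → posterior Gamma(43, 17)

38385284163321952094179325223906142014153538906247280649/153543958878683931150976515367278080485732740052794998784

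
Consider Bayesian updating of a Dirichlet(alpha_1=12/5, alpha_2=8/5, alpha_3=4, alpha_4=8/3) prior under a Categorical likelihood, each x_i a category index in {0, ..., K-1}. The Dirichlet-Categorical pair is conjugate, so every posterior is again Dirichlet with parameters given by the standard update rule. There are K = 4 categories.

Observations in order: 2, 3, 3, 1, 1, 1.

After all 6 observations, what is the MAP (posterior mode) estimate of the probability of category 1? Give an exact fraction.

obs 1: x=2 → posterior Dirichlet(12/5, 8/5, 5, 8/3)
obs 2: x=3 → posterior Dirichlet(12/5, 8/5, 5, 11/3)
obs 3: x=3 → posterior Dirichlet(12/5, 8/5, 5, 14/3)
obs 4: x=1 → posterior Dirichlet(12/5, 13/5, 5, 14/3)
obs 5: x=1 → posterior Dirichlet(12/5, 18/5, 5, 14/3)
obs 6: x=1 → posterior Dirichlet(12/5, 23/5, 5, 14/3)

27/95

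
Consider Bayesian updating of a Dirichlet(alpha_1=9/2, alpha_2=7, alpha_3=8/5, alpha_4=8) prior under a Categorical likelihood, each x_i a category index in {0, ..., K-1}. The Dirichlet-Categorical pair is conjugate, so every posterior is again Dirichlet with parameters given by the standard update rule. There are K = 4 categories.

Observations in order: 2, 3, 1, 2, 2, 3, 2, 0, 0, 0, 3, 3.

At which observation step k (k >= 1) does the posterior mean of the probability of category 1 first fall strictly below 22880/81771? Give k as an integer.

obs 1: x=2 → posterior Dirichlet(9/2, 7, 13/5, 8)
obs 2: x=3 → posterior Dirichlet(9/2, 7, 13/5, 9)
obs 3: x=1 → posterior Dirichlet(9/2, 8, 13/5, 9)
obs 4: x=2 → posterior Dirichlet(9/2, 8, 18/5, 9)
obs 5: x=2 → posterior Dirichlet(9/2, 8, 23/5, 9)
obs 6: x=3 → posterior Dirichlet(9/2, 8, 23/5, 10)
obs 7: x=2 → posterior Dirichlet(9/2, 8, 28/5, 10)
obs 8: x=0 → posterior Dirichlet(11/2, 8, 28/5, 10)
obs 9: x=0 → posterior Dirichlet(13/2, 8, 28/5, 10)
obs 10: x=0 → posterior Dirichlet(15/2, 8, 28/5, 10)
obs 11: x=3 → posterior Dirichlet(15/2, 8, 28/5, 11)
obs 12: x=3 → posterior Dirichlet(15/2, 8, 28/5, 12)

k = 8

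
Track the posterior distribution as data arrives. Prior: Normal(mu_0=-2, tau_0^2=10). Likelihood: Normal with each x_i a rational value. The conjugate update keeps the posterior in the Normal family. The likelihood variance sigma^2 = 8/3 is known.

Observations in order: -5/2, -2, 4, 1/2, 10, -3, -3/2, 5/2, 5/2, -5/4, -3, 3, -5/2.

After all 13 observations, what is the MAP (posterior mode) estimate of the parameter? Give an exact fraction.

obs 1: x=-5/2 → posterior Normal(-91/38, 40/19)
obs 2: x=-2 → posterior Normal(-151/68, 20/17)
obs 3: x=4 → posterior Normal(-31/98, 40/49)
obs 4: x=1/2 → posterior Normal(-1/8, 5/8)
obs 5: x=10 → posterior Normal(142/79, 40/79)
obs 6: x=-3 → posterior Normal(97/94, 20/47)
obs 7: x=-3/2 → posterior Normal(149/218, 40/109)
obs 8: x=5/2 → posterior Normal(28/31, 10/31)
obs 9: x=5/2 → posterior Normal(299/278, 40/139)
obs 10: x=-5/4 → posterior Normal(523/616, 20/77)
obs 11: x=-3 → posterior Normal(343/676, 40/169)
obs 12: x=3 → posterior Normal(523/736, 5/23)
obs 13: x=-5/2 → posterior Normal(373/796, 40/199)

373/796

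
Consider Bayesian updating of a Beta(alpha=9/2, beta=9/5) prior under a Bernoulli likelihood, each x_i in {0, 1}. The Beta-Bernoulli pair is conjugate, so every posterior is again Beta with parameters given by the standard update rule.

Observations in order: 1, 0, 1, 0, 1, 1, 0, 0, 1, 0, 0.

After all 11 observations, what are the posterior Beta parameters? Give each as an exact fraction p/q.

alpha=19/2, beta=39/5

obs 1: x=1 → posterior Beta(11/2, 9/5)
obs 2: x=0 → posterior Beta(11/2, 14/5)
obs 3: x=1 → posterior Beta(13/2, 14/5)
obs 4: x=0 → posterior Beta(13/2, 19/5)
obs 5: x=1 → posterior Beta(15/2, 19/5)
obs 6: x=1 → posterior Beta(17/2, 19/5)
obs 7: x=0 → posterior Beta(17/2, 24/5)
obs 8: x=0 → posterior Beta(17/2, 29/5)
obs 9: x=1 → posterior Beta(19/2, 29/5)
obs 10: x=0 → posterior Beta(19/2, 34/5)
obs 11: x=0 → posterior Beta(19/2, 39/5)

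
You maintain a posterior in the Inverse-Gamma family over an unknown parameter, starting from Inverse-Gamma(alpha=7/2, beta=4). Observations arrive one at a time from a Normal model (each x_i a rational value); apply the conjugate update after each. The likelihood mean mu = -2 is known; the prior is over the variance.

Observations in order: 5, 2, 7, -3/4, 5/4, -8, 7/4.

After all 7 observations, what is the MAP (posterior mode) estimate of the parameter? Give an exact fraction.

obs 1: x=5 → posterior Inverse-Gamma(4, 57/2)
obs 2: x=2 → posterior Inverse-Gamma(9/2, 73/2)
obs 3: x=7 → posterior Inverse-Gamma(5, 77)
obs 4: x=-3/4 → posterior Inverse-Gamma(11/2, 2489/32)
obs 5: x=5/4 → posterior Inverse-Gamma(6, 1329/16)
obs 6: x=-8 → posterior Inverse-Gamma(13/2, 1617/16)
obs 7: x=7/4 → posterior Inverse-Gamma(7, 3459/32)

3459/256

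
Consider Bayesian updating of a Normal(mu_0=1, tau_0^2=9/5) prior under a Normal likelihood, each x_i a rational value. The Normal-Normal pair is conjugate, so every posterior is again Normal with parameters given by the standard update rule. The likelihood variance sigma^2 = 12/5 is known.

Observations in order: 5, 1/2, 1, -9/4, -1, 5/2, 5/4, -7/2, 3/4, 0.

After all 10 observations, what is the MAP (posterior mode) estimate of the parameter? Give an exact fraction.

67/136

obs 1: x=5 → posterior Normal(19/7, 36/35)
obs 2: x=1/2 → posterior Normal(41/20, 18/25)
obs 3: x=1 → posterior Normal(47/26, 36/65)
obs 4: x=-9/4 → posterior Normal(67/64, 9/20)
obs 5: x=-1 → posterior Normal(55/76, 36/95)
obs 6: x=5/2 → posterior Normal(85/88, 18/55)
obs 7: x=5/4 → posterior Normal(1, 36/125)
obs 8: x=-7/2 → posterior Normal(29/56, 9/35)
obs 9: x=3/4 → posterior Normal(67/124, 36/155)
obs 10: x=0 → posterior Normal(67/136, 18/85)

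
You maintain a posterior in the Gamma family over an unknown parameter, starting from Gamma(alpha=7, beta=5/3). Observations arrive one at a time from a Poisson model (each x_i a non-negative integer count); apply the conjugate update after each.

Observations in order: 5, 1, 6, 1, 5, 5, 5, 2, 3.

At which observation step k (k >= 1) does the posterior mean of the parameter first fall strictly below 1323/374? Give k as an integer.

obs 1: x=5 → posterior Gamma(12, 8/3)
obs 2: x=1 → posterior Gamma(13, 11/3)
obs 3: x=6 → posterior Gamma(19, 14/3)
obs 4: x=1 → posterior Gamma(20, 17/3)
obs 5: x=5 → posterior Gamma(25, 20/3)
obs 6: x=5 → posterior Gamma(30, 23/3)
obs 7: x=5 → posterior Gamma(35, 26/3)
obs 8: x=2 → posterior Gamma(37, 29/3)
obs 9: x=3 → posterior Gamma(40, 32/3)

k = 4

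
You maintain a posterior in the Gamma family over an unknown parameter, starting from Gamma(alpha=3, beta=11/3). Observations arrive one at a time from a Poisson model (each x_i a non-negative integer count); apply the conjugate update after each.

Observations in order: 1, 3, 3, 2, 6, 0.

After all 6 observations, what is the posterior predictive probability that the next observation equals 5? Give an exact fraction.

obs 1: x=1 → posterior Gamma(4, 14/3)
obs 2: x=3 → posterior Gamma(7, 17/3)
obs 3: x=3 → posterior Gamma(10, 20/3)
obs 4: x=2 → posterior Gamma(12, 23/3)
obs 5: x=6 → posterior Gamma(18, 26/3)
obs 6: x=0 → posterior Gamma(18, 29/3)

673375128366401777938558117337541/20769187434139310514121985316880384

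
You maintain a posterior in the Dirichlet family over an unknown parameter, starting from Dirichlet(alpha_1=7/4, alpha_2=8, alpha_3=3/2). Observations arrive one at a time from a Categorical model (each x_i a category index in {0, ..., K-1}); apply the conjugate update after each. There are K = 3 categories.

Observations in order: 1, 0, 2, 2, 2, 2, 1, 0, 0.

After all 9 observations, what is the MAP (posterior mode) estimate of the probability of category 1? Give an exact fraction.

12/23

obs 1: x=1 → posterior Dirichlet(7/4, 9, 3/2)
obs 2: x=0 → posterior Dirichlet(11/4, 9, 3/2)
obs 3: x=2 → posterior Dirichlet(11/4, 9, 5/2)
obs 4: x=2 → posterior Dirichlet(11/4, 9, 7/2)
obs 5: x=2 → posterior Dirichlet(11/4, 9, 9/2)
obs 6: x=2 → posterior Dirichlet(11/4, 9, 11/2)
obs 7: x=1 → posterior Dirichlet(11/4, 10, 11/2)
obs 8: x=0 → posterior Dirichlet(15/4, 10, 11/2)
obs 9: x=0 → posterior Dirichlet(19/4, 10, 11/2)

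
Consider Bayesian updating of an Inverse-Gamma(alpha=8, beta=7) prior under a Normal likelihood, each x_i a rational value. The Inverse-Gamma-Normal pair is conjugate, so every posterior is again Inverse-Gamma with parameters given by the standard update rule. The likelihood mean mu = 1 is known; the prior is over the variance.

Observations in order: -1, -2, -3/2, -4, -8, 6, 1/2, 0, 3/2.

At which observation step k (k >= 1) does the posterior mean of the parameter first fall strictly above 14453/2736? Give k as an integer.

k = 5

obs 1: x=-1 → posterior Inverse-Gamma(17/2, 9)
obs 2: x=-2 → posterior Inverse-Gamma(9, 27/2)
obs 3: x=-3/2 → posterior Inverse-Gamma(19/2, 133/8)
obs 4: x=-4 → posterior Inverse-Gamma(10, 233/8)
obs 5: x=-8 → posterior Inverse-Gamma(21/2, 557/8)
obs 6: x=6 → posterior Inverse-Gamma(11, 657/8)
obs 7: x=1/2 → posterior Inverse-Gamma(23/2, 329/4)
obs 8: x=0 → posterior Inverse-Gamma(12, 331/4)
obs 9: x=3/2 → posterior Inverse-Gamma(25/2, 663/8)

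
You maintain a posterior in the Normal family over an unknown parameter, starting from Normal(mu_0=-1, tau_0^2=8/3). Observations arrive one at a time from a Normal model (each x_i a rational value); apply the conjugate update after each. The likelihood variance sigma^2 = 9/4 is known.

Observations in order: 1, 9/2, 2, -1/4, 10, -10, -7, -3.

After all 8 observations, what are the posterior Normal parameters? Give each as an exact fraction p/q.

obs 1: x=1 → posterior Normal(5/59, 72/59)
obs 2: x=9/2 → posterior Normal(149/91, 72/91)
obs 3: x=2 → posterior Normal(71/41, 24/41)
obs 4: x=-1/4 → posterior Normal(41/31, 72/155)
obs 5: x=10 → posterior Normal(525/187, 72/187)
obs 6: x=-10 → posterior Normal(205/219, 24/73)
obs 7: x=-7 → posterior Normal(-19/251, 72/251)
obs 8: x=-3 → posterior Normal(-115/283, 72/283)

mu_0=-115/283, tau_0^2=72/283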